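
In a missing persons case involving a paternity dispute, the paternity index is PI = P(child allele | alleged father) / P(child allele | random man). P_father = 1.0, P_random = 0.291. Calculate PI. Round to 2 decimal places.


Paternity Index calculation:
PI = P(allele|father) / P(allele|random)
PI = 1.0 / 0.291
PI = 3.44

3.44


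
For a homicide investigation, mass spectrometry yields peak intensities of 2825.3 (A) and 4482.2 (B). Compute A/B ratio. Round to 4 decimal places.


Spectral peak ratio:
Peak A = 2825.3 counts
Peak B = 4482.2 counts
Ratio = 2825.3 / 4482.2 = 0.6303

0.6303


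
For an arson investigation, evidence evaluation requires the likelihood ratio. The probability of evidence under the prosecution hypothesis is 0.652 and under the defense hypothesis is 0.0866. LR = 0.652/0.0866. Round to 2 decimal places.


Likelihood ratio calculation:
LR = P(E|Hp) / P(E|Hd)
LR = 0.652 / 0.0866
LR = 7.53

7.53


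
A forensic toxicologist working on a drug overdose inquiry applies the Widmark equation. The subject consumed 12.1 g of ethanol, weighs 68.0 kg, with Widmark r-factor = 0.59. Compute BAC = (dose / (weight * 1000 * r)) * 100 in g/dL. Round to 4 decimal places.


Applying the Widmark formula:
BAC = (dose_g / (body_wt * 1000 * r)) * 100
Denominator = 68.0 * 1000 * 0.59 = 40120
BAC = (12.1 / 40120) * 100
BAC = 0.0302 g/dL

0.0302


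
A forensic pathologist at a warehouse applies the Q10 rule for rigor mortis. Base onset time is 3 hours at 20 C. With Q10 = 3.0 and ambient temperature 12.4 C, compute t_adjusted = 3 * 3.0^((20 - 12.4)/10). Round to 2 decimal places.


Rigor mortis time adjustment:
Exponent = (T_ref - T_actual) / 10 = (20 - 12.4) / 10 = 0.76
Q10 factor = 3.0^0.76 = 2.30469
t_adjusted = 3 * 2.30469 = 6.91 hours

6.91


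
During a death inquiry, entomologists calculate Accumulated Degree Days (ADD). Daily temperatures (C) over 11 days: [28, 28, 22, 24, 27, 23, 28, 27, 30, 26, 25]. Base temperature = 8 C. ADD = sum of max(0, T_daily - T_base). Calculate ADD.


Computing ADD day by day:
Day 1: max(0, 28 - 8) = 20
Day 2: max(0, 28 - 8) = 20
Day 3: max(0, 22 - 8) = 14
Day 4: max(0, 24 - 8) = 16
Day 5: max(0, 27 - 8) = 19
Day 6: max(0, 23 - 8) = 15
Day 7: max(0, 28 - 8) = 20
Day 8: max(0, 27 - 8) = 19
Day 9: max(0, 30 - 8) = 22
Day 10: max(0, 26 - 8) = 18
Day 11: max(0, 25 - 8) = 17
Total ADD = 200

200


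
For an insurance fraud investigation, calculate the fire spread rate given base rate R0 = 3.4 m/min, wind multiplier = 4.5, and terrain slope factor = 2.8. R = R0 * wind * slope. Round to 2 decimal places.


Fire spread rate calculation:
R = R0 * wind_factor * slope_factor
= 3.4 * 4.5 * 2.8
= 15.3 * 2.8
= 42.84 m/min

42.84


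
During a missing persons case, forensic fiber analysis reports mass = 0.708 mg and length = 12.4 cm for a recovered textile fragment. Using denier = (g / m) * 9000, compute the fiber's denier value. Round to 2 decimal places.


Denier calculation:
Mass in grams = 0.708 mg / 1000 = 0.000708 g
Length in meters = 12.4 cm / 100 = 0.124 m
Linear density = mass / length = 0.000708 / 0.124 = 0.00570968 g/m
Denier = (g/m) * 9000 = 0.00570968 * 9000 = 51.39

51.39


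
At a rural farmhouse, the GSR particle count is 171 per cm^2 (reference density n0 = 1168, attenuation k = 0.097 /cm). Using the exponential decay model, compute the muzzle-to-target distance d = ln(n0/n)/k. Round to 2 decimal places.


GSR distance calculation:
n0/n = 1168 / 171 = 6.830409
ln(n0/n) = 1.921385
d = 1.921385 / 0.097 = 19.81 cm

19.81


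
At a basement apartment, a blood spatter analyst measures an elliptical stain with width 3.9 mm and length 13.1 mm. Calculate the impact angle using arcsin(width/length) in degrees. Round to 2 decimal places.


Blood spatter impact angle calculation:
width / length = 3.9 / 13.1 = 0.29771
angle = arcsin(0.29771)
angle = 17.32 degrees

17.32


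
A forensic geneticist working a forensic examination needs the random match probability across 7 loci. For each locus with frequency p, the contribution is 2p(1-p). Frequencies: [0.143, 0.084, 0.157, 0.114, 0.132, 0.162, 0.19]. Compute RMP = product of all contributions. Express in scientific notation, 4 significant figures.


Computing RMP for 7 loci:
Locus 1: 2 * 0.143 * 0.857 = 0.245102
Locus 2: 2 * 0.084 * 0.916 = 0.153888
Locus 3: 2 * 0.157 * 0.843 = 0.264702
Locus 4: 2 * 0.114 * 0.886 = 0.202008
Locus 5: 2 * 0.132 * 0.868 = 0.229152
Locus 6: 2 * 0.162 * 0.838 = 0.271512
Locus 7: 2 * 0.19 * 0.81 = 0.3078
RMP = 3.862e-05

3.862e-05


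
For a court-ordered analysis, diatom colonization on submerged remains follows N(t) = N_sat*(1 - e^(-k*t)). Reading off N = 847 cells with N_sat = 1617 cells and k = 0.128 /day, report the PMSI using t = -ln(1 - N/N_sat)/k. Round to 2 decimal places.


PMSI from diatom colonization curve:
N / N_sat = 847 / 1617 = 0.52381
1 - N/N_sat = 0.47619
ln(1 - N/N_sat) = -0.741938
t = -ln(1 - N/N_sat) / k = -(-0.741938) / 0.128 = 5.80 days

5.80


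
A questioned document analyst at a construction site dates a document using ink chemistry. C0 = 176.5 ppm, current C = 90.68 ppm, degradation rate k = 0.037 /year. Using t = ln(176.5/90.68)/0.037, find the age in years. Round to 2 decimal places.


Document age estimation:
C0/C = 176.5 / 90.68 = 1.946405
ln(C0/C) = 0.665984
t = 0.665984 / 0.037 = 18.00 years

18.00


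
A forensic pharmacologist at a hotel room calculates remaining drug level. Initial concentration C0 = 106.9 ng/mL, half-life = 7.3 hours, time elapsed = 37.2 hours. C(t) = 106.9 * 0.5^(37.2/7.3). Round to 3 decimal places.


Drug concentration decay:
Number of half-lives = t / t_half = 37.2 / 7.3 = 5.09589
Decay factor = 0.5^5.09589 = 0.02924046
C(t) = 106.9 * 0.02924046 = 3.126 ng/mL

3.126


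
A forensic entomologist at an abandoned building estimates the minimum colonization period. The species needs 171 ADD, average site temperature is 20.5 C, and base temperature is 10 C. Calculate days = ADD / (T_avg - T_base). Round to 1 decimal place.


Insect development time:
Effective temperature = avg_temp - T_base = 20.5 - 10 = 10.5 C
Days = ADD / effective_temp = 171 / 10.5 = 16.3 days

16.3


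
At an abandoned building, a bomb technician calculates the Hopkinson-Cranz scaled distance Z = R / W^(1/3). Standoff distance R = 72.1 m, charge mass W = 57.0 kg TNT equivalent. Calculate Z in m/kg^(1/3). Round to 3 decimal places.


Scaled distance calculation:
W^(1/3) = 57.0^(1/3) = 3.848501
Z = R / W^(1/3) = 72.1 / 3.848501
Z = 18.735 m/kg^(1/3)

18.735


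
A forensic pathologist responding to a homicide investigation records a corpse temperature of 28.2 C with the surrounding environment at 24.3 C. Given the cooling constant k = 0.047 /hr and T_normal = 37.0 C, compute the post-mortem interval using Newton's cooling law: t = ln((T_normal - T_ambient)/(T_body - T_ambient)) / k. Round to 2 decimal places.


Using Newton's law of cooling:
t = ln((T_normal - T_ambient) / (T_body - T_ambient)) / k
T_normal - T_ambient = 12.7
T_body - T_ambient = 3.9
Ratio = 3.25641
ln(ratio) = 1.180625
t = 1.180625 / 0.047 = 25.12 hours

25.12


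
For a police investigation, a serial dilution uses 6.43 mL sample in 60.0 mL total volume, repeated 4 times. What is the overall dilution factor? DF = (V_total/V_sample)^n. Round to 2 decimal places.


Dilution factor calculation:
Single dilution = V_total / V_sample = 60.0 / 6.43 ≈ 9.33126
Number of dilutions = 4
Total DF = (60.0 / 6.43)^4 (full precision, rounded at the end) = 7581.60

7581.60


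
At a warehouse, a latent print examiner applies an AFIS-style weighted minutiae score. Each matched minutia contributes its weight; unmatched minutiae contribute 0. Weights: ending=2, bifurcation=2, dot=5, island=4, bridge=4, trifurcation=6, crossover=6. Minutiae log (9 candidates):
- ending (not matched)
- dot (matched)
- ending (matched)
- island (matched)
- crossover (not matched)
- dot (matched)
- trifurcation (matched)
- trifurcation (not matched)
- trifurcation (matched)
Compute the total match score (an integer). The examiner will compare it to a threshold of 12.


Weighted minutiae match score:
  ending: not matched, +0
  dot: matched, +5 (running total 5)
  ending: matched, +2 (running total 7)
  island: matched, +4 (running total 11)
  crossover: not matched, +0
  dot: matched, +5 (running total 16)
  trifurcation: matched, +6 (running total 22)
  trifurcation: not matched, +0
  trifurcation: matched, +6 (running total 28)
Total score = 28
Threshold = 12; verdict = identification

28


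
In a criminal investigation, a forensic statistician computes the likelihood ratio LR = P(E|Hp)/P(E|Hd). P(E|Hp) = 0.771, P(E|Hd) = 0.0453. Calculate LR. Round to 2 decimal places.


Likelihood ratio calculation:
LR = P(E|Hp) / P(E|Hd)
LR = 0.771 / 0.0453
LR = 17.02

17.02


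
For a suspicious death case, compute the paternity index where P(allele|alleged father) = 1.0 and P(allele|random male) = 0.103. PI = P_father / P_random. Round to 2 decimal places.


Paternity Index calculation:
PI = P(allele|father) / P(allele|random)
PI = 1.0 / 0.103
PI = 9.71

9.71


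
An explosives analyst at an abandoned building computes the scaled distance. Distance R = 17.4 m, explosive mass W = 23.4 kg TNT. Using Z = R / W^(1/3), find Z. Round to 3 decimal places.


Scaled distance calculation:
W^(1/3) = 23.4^(1/3) = 2.860259
Z = R / W^(1/3) = 17.4 / 2.860259
Z = 6.083 m/kg^(1/3)

6.083


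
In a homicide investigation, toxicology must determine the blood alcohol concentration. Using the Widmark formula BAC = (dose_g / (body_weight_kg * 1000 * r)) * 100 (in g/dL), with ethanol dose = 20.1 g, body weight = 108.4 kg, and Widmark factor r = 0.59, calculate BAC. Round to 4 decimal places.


Applying the Widmark formula:
BAC = (dose_g / (body_wt * 1000 * r)) * 100
Denominator = 108.4 * 1000 * 0.59 = 63956
BAC = (20.1 / 63956) * 100
BAC = 0.0314 g/dL

0.0314


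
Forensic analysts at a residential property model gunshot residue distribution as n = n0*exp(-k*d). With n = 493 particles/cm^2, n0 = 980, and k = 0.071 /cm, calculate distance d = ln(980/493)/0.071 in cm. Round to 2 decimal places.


GSR distance calculation:
n0/n = 980 / 493 = 1.98783
ln(n0/n) = 0.687044
d = 0.687044 / 0.071 = 9.68 cm

9.68


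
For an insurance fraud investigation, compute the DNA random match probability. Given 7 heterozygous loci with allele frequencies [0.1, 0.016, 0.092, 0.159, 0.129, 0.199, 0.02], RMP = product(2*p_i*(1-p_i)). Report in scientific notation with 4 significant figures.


Computing RMP for 7 loci:
Locus 1: 2 * 0.1 * 0.9 = 0.18
Locus 2: 2 * 0.016 * 0.984 = 0.031488
Locus 3: 2 * 0.092 * 0.908 = 0.167072
Locus 4: 2 * 0.159 * 0.841 = 0.267438
Locus 5: 2 * 0.129 * 0.871 = 0.224718
Locus 6: 2 * 0.199 * 0.801 = 0.318798
Locus 7: 2 * 0.02 * 0.98 = 0.0392
RMP = 7.112e-07

7.112e-07


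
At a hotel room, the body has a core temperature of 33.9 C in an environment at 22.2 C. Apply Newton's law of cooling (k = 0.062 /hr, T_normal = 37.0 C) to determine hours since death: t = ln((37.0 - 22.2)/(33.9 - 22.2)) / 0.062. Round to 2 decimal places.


Using Newton's law of cooling:
t = ln((T_normal - T_ambient) / (T_body - T_ambient)) / k
T_normal - T_ambient = 14.8
T_body - T_ambient = 11.7
Ratio = 1.264957
ln(ratio) = 0.235038
t = 0.235038 / 0.062 = 3.79 hours

3.79


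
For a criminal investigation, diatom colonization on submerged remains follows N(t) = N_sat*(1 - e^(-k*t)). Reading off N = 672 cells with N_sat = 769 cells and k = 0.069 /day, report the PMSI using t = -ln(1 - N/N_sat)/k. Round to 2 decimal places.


PMSI from diatom colonization curve:
N / N_sat = 672 / 769 = 0.873862
1 - N/N_sat = 0.126138
ln(1 - N/N_sat) = -2.070379
t = -ln(1 - N/N_sat) / k = -(-2.070379) / 0.069 = 30.01 days

30.01


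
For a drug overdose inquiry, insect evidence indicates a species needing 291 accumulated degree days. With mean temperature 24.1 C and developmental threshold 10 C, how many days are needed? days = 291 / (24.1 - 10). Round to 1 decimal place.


Insect development time:
Effective temperature = avg_temp - T_base = 24.1 - 10 = 14.1 C
Days = ADD / effective_temp = 291 / 14.1 = 20.6 days

20.6


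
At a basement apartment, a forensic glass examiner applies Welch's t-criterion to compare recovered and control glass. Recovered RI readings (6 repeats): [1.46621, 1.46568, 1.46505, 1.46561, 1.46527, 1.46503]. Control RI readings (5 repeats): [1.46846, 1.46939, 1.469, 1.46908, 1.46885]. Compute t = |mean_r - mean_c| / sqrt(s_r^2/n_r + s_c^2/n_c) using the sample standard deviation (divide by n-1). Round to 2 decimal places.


Welch's t-criterion for glass RI comparison:
Recovered mean = sum / n_r = 8.79285 / 6 = 1.465475
Control mean = sum / n_c = 7.34478 / 5 = 1.468956
Recovered sample variance s_r^2 = 2.0423e-07
Control sample variance s_c^2 = 1.1573e-07
Welch SE (unpooled) = sqrt(s_r^2/n_r + s_c^2/n_c) = sqrt(3.40383e-08 + 2.3146e-08) = sqrt(5.71843e-08) = 0.000239132
|mean_r - mean_c| = 0.003481
t = 0.003481 / 0.000239132 = 14.56

14.56


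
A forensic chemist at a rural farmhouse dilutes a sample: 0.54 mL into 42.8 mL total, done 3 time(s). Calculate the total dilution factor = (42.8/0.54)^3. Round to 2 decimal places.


Dilution factor calculation:
Single dilution = V_total / V_sample = 42.8 / 0.54 ≈ 79.259259
Number of dilutions = 3
Total DF = (42.8 / 0.54)^3 (full precision, rounded at the end) = 497909.06

497909.06


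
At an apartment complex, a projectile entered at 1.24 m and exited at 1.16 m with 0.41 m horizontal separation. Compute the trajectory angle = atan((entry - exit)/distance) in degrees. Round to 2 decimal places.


Bullet trajectory angle:
Height difference = 1.24 - 1.16 = 0.08 m
angle = atan(0.08 / 0.41)
angle = atan(0.195122)
angle = 11.04 degrees

11.04


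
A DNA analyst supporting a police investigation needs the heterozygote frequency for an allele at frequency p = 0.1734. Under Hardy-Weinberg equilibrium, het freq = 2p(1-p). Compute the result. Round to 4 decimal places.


Hardy-Weinberg heterozygote frequency:
q = 1 - p = 1 - 0.1734 = 0.8266
2pq = 2 * 0.1734 * 0.8266 = 0.2867

0.2867


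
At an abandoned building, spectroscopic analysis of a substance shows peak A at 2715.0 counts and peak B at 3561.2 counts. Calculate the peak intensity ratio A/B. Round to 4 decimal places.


Spectral peak ratio:
Peak A = 2715.0 counts
Peak B = 3561.2 counts
Ratio = 2715.0 / 3561.2 = 0.7624

0.7624


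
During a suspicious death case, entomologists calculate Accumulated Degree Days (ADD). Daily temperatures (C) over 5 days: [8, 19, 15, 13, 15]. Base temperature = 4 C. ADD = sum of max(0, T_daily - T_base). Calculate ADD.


Computing ADD day by day:
Day 1: max(0, 8 - 4) = 4
Day 2: max(0, 19 - 4) = 15
Day 3: max(0, 15 - 4) = 11
Day 4: max(0, 13 - 4) = 9
Day 5: max(0, 15 - 4) = 11
Total ADD = 50

50


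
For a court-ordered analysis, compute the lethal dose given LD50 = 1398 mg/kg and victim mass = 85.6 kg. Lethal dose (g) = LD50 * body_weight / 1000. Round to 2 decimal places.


Lethal dose calculation:
Lethal dose = LD50 * body_weight / 1000
= 1398 * 85.6 / 1000
= 119668.8 / 1000
= 119.67 g

119.67


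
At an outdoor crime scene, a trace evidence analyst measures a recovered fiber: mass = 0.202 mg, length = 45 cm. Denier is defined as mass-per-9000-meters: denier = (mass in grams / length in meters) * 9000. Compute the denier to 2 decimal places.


Denier calculation:
Mass in grams = 0.202 mg / 1000 = 0.000202 g
Length in meters = 45 cm / 100 = 0.45 m
Linear density = mass / length = 0.000202 / 0.45 = 0.00044889 g/m
Denier = (g/m) * 9000 = 0.00044889 * 9000 = 4.04

4.04


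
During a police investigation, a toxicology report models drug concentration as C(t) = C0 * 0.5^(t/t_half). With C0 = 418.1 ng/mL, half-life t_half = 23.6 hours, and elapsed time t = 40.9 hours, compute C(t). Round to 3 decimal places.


Drug concentration decay:
Number of half-lives = t / t_half = 40.9 / 23.6 = 1.733051
Decay factor = 0.5^1.733051 = 0.30081512
C(t) = 418.1 * 0.30081512 = 125.771 ng/mL

125.771


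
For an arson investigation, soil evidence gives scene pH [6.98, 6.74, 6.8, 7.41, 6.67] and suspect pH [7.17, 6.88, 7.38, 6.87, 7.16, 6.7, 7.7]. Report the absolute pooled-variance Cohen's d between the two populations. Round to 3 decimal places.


Pooled-variance Cohen's d for soil pH comparison:
Scene mean = 34.6 / 5 = 6.92
Suspect mean = 49.86 / 7 = 7.122857
Scene sample variance s_s^2 = 0.08825
Suspect sample variance s_c^2 = 0.117424
Pooled variance = ((n_s-1)*s_s^2 + (n_c-1)*s_c^2) / (n_s + n_c - 2) = 0.105754
Pooled SD = sqrt(0.105754) = 0.325198
Mean difference = -0.202857
|d| = |-0.202857| / 0.325198 = 0.624

0.624


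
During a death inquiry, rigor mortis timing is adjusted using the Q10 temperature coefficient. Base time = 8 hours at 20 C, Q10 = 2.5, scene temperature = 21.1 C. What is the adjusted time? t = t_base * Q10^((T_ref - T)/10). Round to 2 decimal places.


Rigor mortis time adjustment:
Exponent = (T_ref - T_actual) / 10 = (20 - 21.1) / 10 = -0.11
Q10 factor = 2.5^-0.11 = 0.90412
t_adjusted = 8 * 0.90412 = 7.23 hours

7.23


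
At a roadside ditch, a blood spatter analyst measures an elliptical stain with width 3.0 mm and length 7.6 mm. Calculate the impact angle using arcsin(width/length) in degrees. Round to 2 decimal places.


Blood spatter impact angle calculation:
width / length = 3.0 / 7.6 = 0.394737
angle = arcsin(0.394737)
angle = 23.25 degrees

23.25


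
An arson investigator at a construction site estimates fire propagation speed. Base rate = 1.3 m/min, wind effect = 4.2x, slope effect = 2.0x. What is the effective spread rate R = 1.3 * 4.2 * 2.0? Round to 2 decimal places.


Fire spread rate calculation:
R = R0 * wind_factor * slope_factor
= 1.3 * 4.2 * 2.0
= 5.46 * 2.0
= 10.92 m/min

10.92


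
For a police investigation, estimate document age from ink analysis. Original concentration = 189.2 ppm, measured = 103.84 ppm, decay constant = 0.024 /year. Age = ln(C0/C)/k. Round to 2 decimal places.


Document age estimation:
C0/C = 189.2 / 103.84 = 1.822034
ln(C0/C) = 0.599953
t = 0.599953 / 0.024 = 25.00 years

25.00


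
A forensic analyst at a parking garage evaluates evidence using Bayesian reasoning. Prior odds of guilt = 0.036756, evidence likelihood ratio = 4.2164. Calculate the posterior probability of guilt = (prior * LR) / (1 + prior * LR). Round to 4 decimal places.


Bayesian evidence evaluation:
Posterior odds = prior_odds * LR = 0.036756 * 4.2164 = 0.154978
Posterior probability = posterior_odds / (1 + posterior_odds)
= 0.154978 / (1 + 0.154978)
= 0.154978 / 1.154978
= 0.1342

0.1342


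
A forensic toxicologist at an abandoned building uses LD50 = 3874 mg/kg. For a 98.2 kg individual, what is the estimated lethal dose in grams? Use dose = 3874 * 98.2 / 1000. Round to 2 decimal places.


Lethal dose calculation:
Lethal dose = LD50 * body_weight / 1000
= 3874 * 98.2 / 1000
= 380426.8 / 1000
= 380.43 g

380.43


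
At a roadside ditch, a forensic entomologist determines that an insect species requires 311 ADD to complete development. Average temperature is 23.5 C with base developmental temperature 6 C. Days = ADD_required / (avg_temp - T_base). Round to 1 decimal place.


Insect development time:
Effective temperature = avg_temp - T_base = 23.5 - 6 = 17.5 C
Days = ADD / effective_temp = 311 / 17.5 = 17.8 days

17.8


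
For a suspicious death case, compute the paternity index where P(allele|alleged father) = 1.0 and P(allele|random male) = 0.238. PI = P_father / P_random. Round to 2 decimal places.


Paternity Index calculation:
PI = P(allele|father) / P(allele|random)
PI = 1.0 / 0.238
PI = 4.20

4.20


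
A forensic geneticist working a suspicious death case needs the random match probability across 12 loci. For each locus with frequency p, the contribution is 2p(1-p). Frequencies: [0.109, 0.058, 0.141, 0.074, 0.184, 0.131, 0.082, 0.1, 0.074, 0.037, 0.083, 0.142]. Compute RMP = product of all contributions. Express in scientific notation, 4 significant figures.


Computing RMP for 12 loci:
Locus 1: 2 * 0.109 * 0.891 = 0.194238
Locus 2: 2 * 0.058 * 0.942 = 0.109272
Locus 3: 2 * 0.141 * 0.859 = 0.242238
Locus 4: 2 * 0.074 * 0.926 = 0.137048
Locus 5: 2 * 0.184 * 0.816 = 0.300288
Locus 6: 2 * 0.131 * 0.869 = 0.227678
Locus 7: 2 * 0.082 * 0.918 = 0.150552
Locus 8: 2 * 0.1 * 0.9 = 0.18
Locus 9: 2 * 0.074 * 0.926 = 0.137048
Locus 10: 2 * 0.037 * 0.963 = 0.071262
Locus 11: 2 * 0.083 * 0.917 = 0.152222
Locus 12: 2 * 0.142 * 0.858 = 0.243672
RMP = 4.729e-10

4.729e-10


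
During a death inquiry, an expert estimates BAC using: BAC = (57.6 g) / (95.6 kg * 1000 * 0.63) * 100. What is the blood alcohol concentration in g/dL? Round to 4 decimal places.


Applying the Widmark formula:
BAC = (dose_g / (body_wt * 1000 * r)) * 100
Denominator = 95.6 * 1000 * 0.63 = 60228
BAC = (57.6 / 60228) * 100
BAC = 0.0956 g/dL

0.0956


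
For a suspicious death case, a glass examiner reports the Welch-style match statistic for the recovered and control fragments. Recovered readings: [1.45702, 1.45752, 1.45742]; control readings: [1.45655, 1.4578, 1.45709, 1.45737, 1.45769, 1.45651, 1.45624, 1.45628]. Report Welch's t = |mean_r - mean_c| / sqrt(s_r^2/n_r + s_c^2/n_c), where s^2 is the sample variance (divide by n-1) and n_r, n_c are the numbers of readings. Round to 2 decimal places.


Welch's t-criterion for glass RI comparison:
Recovered mean = sum / n_r = 4.37196 / 3 = 1.45732
Control mean = sum / n_c = 11.65553 / 8 = 1.4569413
Recovered sample variance s_r^2 = 7e-08
Control sample variance s_c^2 = 3.96012e-07
Welch SE (unpooled) = sqrt(s_r^2/n_r + s_c^2/n_c) = sqrt(2.33333e-08 + 4.95016e-08) = sqrt(7.28349e-08) = 0.000269879
|mean_r - mean_c| = 0.00037875
t = 0.00037875 / 0.000269879 = 1.40

1.40


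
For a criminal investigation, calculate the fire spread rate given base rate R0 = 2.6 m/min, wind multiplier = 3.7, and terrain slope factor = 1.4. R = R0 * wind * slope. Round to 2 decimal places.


Fire spread rate calculation:
R = R0 * wind_factor * slope_factor
= 2.6 * 3.7 * 1.4
= 9.62 * 1.4
= 13.47 m/min

13.47


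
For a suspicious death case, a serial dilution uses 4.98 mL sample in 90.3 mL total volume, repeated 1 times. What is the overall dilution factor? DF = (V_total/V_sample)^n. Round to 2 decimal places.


Dilution factor calculation:
Single dilution = V_total / V_sample = 90.3 / 4.98 ≈ 18.13253
Number of dilutions = 1
Total DF = (90.3 / 4.98)^1 (full precision, rounded at the end) = 18.13

18.13


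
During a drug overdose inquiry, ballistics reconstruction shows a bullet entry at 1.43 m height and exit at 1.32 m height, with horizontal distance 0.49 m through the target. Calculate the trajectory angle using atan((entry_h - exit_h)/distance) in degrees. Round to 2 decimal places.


Bullet trajectory angle:
Height difference = 1.43 - 1.32 = 0.11 m
angle = atan(0.11 / 0.49)
angle = atan(0.22449)
angle = 12.65 degrees

12.65


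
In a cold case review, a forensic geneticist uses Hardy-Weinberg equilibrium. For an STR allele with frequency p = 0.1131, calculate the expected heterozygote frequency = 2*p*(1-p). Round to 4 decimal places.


Hardy-Weinberg heterozygote frequency:
q = 1 - p = 1 - 0.1131 = 0.8869
2pq = 2 * 0.1131 * 0.8869 = 0.2006

0.2006


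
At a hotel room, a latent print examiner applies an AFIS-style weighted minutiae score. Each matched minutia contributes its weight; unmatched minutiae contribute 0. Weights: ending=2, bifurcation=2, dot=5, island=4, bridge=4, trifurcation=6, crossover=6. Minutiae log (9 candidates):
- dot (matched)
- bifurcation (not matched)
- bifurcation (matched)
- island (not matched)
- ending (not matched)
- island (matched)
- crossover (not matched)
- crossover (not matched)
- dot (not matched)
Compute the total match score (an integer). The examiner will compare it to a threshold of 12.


Weighted minutiae match score:
  dot: matched, +5 (running total 5)
  bifurcation: not matched, +0
  bifurcation: matched, +2 (running total 7)
  island: not matched, +0
  ending: not matched, +0
  island: matched, +4 (running total 11)
  crossover: not matched, +0
  crossover: not matched, +0
  dot: not matched, +0
Total score = 11
Threshold = 12; verdict = inconclusive

11


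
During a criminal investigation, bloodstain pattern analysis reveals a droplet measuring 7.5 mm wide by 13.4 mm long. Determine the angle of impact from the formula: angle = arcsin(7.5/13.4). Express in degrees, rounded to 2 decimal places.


Blood spatter impact angle calculation:
width / length = 7.5 / 13.4 = 0.559701
angle = arcsin(0.559701)
angle = 34.04 degrees

34.04


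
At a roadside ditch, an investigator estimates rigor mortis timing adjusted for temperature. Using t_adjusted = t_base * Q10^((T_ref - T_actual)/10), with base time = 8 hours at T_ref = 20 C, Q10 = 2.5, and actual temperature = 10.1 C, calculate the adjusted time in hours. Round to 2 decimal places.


Rigor mortis time adjustment:
Exponent = (T_ref - T_actual) / 10 = (20 - 10.1) / 10 = 0.99
Q10 factor = 2.5^0.99 = 2.4772
t_adjusted = 8 * 2.4772 = 19.82 hours

19.82


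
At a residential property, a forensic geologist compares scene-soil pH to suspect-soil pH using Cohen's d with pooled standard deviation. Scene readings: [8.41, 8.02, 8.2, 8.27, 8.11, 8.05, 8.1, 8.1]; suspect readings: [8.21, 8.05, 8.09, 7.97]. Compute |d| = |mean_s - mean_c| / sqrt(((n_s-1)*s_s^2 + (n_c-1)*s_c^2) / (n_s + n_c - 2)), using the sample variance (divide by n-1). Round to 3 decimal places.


Pooled-variance Cohen's d for soil pH comparison:
Scene mean = 65.26 / 8 = 8.1575
Suspect mean = 32.32 / 4 = 8.08
Scene sample variance s_s^2 = 0.016793
Suspect sample variance s_c^2 = 0.01
Pooled variance = ((n_s-1)*s_s^2 + (n_c-1)*s_c^2) / (n_s + n_c - 2) = 0.014755
Pooled SD = sqrt(0.014755) = 0.12147
Mean difference = 0.0775
|d| = |0.0775| / 0.12147 = 0.638

0.638


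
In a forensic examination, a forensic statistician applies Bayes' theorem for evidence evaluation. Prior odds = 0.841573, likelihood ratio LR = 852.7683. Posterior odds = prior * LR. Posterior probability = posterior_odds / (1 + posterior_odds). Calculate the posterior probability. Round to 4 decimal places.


Bayesian evidence evaluation:
Posterior odds = prior_odds * LR = 0.841573 * 852.7683 = 717.6668
Posterior probability = posterior_odds / (1 + posterior_odds)
= 717.6668 / (1 + 717.6668)
= 717.6668 / 718.6668
= 0.9986

0.9986


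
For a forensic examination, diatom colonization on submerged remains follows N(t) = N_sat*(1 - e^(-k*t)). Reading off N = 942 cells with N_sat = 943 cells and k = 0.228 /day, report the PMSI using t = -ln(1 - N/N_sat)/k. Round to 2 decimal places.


PMSI from diatom colonization curve:
N / N_sat = 942 / 943 = 0.99894
1 - N/N_sat = 0.00106
ln(1 - N/N_sat) = -6.849486
t = -ln(1 - N/N_sat) / k = -(-6.849486) / 0.228 = 30.04 days

30.04


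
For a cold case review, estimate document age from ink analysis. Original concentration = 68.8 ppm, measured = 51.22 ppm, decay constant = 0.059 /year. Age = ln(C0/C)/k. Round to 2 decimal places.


Document age estimation:
C0/C = 68.8 / 51.22 = 1.343225
ln(C0/C) = 0.295073
t = 0.295073 / 0.059 = 5.00 years

5.00


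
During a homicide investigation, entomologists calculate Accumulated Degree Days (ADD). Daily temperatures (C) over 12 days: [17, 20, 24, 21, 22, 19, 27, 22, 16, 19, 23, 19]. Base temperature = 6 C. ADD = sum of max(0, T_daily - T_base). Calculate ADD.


Computing ADD day by day:
Day 1: max(0, 17 - 6) = 11
Day 2: max(0, 20 - 6) = 14
Day 3: max(0, 24 - 6) = 18
Day 4: max(0, 21 - 6) = 15
Day 5: max(0, 22 - 6) = 16
Day 6: max(0, 19 - 6) = 13
Day 7: max(0, 27 - 6) = 21
Day 8: max(0, 22 - 6) = 16
Day 9: max(0, 16 - 6) = 10
Day 10: max(0, 19 - 6) = 13
Day 11: max(0, 23 - 6) = 17
Day 12: max(0, 19 - 6) = 13
Total ADD = 177

177


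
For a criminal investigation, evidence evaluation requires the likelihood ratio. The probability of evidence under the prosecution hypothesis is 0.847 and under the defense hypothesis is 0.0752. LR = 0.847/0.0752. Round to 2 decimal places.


Likelihood ratio calculation:
LR = P(E|Hp) / P(E|Hd)
LR = 0.847 / 0.0752
LR = 11.26

11.26


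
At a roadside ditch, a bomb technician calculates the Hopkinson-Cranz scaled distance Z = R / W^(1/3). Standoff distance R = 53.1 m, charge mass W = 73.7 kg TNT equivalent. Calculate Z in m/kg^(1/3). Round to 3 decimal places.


Scaled distance calculation:
W^(1/3) = 73.7^(1/3) = 4.192655
Z = R / W^(1/3) = 53.1 / 4.192655
Z = 12.665 m/kg^(1/3)

12.665


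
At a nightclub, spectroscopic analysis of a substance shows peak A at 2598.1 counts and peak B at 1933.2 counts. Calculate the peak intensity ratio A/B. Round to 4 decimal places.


Spectral peak ratio:
Peak A = 2598.1 counts
Peak B = 1933.2 counts
Ratio = 2598.1 / 1933.2 = 1.3439

1.3439


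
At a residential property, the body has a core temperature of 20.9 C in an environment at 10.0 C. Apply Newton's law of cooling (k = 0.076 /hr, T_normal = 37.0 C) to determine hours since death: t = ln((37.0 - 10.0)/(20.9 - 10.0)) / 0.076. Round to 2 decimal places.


Using Newton's law of cooling:
t = ln((T_normal - T_ambient) / (T_body - T_ambient)) / k
T_normal - T_ambient = 27.0
T_body - T_ambient = 10.9
Ratio = 2.477064
ln(ratio) = 0.907074
t = 0.907074 / 0.076 = 11.94 hours

11.94


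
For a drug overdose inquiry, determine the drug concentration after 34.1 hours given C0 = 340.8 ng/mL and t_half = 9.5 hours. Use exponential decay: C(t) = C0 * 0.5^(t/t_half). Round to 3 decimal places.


Drug concentration decay:
Number of half-lives = t / t_half = 34.1 / 9.5 = 3.589474
Decay factor = 0.5^3.589474 = 0.08307315
C(t) = 340.8 * 0.08307315 = 28.311 ng/mL

28.311


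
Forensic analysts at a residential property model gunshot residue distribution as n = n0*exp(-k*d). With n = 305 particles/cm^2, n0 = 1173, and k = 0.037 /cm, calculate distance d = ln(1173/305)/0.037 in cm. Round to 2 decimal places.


GSR distance calculation:
n0/n = 1173 / 305 = 3.845902
ln(n0/n) = 1.347008
d = 1.347008 / 0.037 = 36.41 cm

36.41


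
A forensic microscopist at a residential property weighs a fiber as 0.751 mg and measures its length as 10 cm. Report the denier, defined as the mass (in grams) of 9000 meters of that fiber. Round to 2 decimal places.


Denier calculation:
Mass in grams = 0.751 mg / 1000 = 0.000751 g
Length in meters = 10 cm / 100 = 0.1 m
Linear density = mass / length = 0.000751 / 0.1 = 0.00751 g/m
Denier = (g/m) * 9000 = 0.00751 * 9000 = 67.59

67.59


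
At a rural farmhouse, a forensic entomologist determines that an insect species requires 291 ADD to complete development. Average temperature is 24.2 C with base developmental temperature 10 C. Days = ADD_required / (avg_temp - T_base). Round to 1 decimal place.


Insect development time:
Effective temperature = avg_temp - T_base = 24.2 - 10 = 14.2 C
Days = ADD / effective_temp = 291 / 14.2 = 20.5 days

20.5


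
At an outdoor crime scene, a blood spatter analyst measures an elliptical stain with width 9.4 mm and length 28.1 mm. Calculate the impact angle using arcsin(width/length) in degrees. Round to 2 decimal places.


Blood spatter impact angle calculation:
width / length = 9.4 / 28.1 = 0.33452
angle = arcsin(0.33452)
angle = 19.54 degrees

19.54


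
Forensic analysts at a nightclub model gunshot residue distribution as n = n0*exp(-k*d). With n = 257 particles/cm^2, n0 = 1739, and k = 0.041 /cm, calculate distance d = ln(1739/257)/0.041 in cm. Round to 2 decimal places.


GSR distance calculation:
n0/n = 1739 / 257 = 6.766537
ln(n0/n) = 1.911989
d = 1.911989 / 0.041 = 46.63 cm

46.63


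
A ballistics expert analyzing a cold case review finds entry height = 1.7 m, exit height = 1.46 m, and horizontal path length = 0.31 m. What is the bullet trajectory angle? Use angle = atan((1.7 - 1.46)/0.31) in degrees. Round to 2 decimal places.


Bullet trajectory angle:
Height difference = 1.7 - 1.46 = 0.24 m
angle = atan(0.24 / 0.31)
angle = atan(0.774194)
angle = 37.75 degrees

37.75


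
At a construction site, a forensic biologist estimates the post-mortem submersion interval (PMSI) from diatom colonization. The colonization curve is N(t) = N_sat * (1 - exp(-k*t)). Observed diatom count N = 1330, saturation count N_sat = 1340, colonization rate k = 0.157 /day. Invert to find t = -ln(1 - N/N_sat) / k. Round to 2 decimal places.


PMSI from diatom colonization curve:
N / N_sat = 1330 / 1340 = 0.992537
1 - N/N_sat = 0.007463
ln(1 - N/N_sat) = -4.897798
t = -ln(1 - N/N_sat) / k = -(-4.897798) / 0.157 = 31.20 days

31.20


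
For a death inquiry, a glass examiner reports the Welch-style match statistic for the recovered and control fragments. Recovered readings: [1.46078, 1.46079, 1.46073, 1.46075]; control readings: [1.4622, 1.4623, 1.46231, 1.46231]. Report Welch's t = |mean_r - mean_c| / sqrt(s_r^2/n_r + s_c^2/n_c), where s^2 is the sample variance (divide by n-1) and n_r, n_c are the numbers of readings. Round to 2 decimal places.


Welch's t-criterion for glass RI comparison:
Recovered mean = sum / n_r = 5.84305 / 4 = 1.4607625
Control mean = sum / n_c = 5.84912 / 4 = 1.46228
Recovered sample variance s_r^2 = 7.58333e-10
Control sample variance s_c^2 = 2.86667e-09
Welch SE (unpooled) = sqrt(s_r^2/n_r + s_c^2/n_c) = sqrt(1.89583e-10 + 7.16667e-10) = sqrt(9.0625e-10) = 3.0104e-05
|mean_r - mean_c| = 0.0015175
t = 0.0015175 / 3.0104e-05 = 50.41

50.41


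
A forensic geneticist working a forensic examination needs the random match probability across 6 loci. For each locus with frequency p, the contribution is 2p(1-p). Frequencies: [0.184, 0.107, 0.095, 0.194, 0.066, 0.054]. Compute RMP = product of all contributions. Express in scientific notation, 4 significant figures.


Computing RMP for 6 loci:
Locus 1: 2 * 0.184 * 0.816 = 0.300288
Locus 2: 2 * 0.107 * 0.893 = 0.191102
Locus 3: 2 * 0.095 * 0.905 = 0.17195
Locus 4: 2 * 0.194 * 0.806 = 0.312728
Locus 5: 2 * 0.066 * 0.934 = 0.123288
Locus 6: 2 * 0.054 * 0.946 = 0.102168
RMP = 3.887e-05

3.887e-05


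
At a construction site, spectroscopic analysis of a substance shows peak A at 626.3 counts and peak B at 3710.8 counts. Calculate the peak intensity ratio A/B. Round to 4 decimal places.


Spectral peak ratio:
Peak A = 626.3 counts
Peak B = 3710.8 counts
Ratio = 626.3 / 3710.8 = 0.1688

0.1688


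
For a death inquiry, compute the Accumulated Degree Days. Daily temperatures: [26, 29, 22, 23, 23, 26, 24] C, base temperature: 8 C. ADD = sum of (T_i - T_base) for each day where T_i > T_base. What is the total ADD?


Computing ADD day by day:
Day 1: max(0, 26 - 8) = 18
Day 2: max(0, 29 - 8) = 21
Day 3: max(0, 22 - 8) = 14
Day 4: max(0, 23 - 8) = 15
Day 5: max(0, 23 - 8) = 15
Day 6: max(0, 26 - 8) = 18
Day 7: max(0, 24 - 8) = 16
Total ADD = 117

117


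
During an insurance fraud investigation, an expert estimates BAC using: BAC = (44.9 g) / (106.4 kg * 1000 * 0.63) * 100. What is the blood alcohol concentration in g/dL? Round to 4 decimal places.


Applying the Widmark formula:
BAC = (dose_g / (body_wt * 1000 * r)) * 100
Denominator = 106.4 * 1000 * 0.63 = 67032
BAC = (44.9 / 67032) * 100
BAC = 0.0670 g/dL

0.0670


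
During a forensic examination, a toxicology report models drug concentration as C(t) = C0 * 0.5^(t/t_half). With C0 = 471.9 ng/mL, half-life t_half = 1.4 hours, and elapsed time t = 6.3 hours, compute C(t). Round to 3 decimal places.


Drug concentration decay:
Number of half-lives = t / t_half = 6.3 / 1.4 = 4.5
Decay factor = 0.5^4.5 = 0.04419417
C(t) = 471.9 * 0.04419417 = 20.855 ng/mL

20.855


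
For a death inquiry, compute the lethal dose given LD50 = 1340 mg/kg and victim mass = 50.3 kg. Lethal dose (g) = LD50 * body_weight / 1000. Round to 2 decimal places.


Lethal dose calculation:
Lethal dose = LD50 * body_weight / 1000
= 1340 * 50.3 / 1000
= 67402 / 1000
= 67.40 g

67.40


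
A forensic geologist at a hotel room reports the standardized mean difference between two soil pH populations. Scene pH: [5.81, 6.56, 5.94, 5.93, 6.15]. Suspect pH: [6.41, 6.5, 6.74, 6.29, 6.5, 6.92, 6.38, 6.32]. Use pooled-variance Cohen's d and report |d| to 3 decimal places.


Pooled-variance Cohen's d for soil pH comparison:
Scene mean = 30.39 / 5 = 6.078
Suspect mean = 52.06 / 8 = 6.5075
Scene sample variance s_s^2 = 0.08757
Suspect sample variance s_c^2 = 0.047507
Pooled variance = ((n_s-1)*s_s^2 + (n_c-1)*s_c^2) / (n_s + n_c - 2) = 0.062075
Pooled SD = sqrt(0.062075) = 0.249149
Mean difference = -0.4295
|d| = |-0.4295| / 0.249149 = 1.724

1.724


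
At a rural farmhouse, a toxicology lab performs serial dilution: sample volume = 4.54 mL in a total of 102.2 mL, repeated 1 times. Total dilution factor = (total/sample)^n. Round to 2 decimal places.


Dilution factor calculation:
Single dilution = V_total / V_sample = 102.2 / 4.54 ≈ 22.511013
Number of dilutions = 1
Total DF = (102.2 / 4.54)^1 (full precision, rounded at the end) = 22.51

22.51


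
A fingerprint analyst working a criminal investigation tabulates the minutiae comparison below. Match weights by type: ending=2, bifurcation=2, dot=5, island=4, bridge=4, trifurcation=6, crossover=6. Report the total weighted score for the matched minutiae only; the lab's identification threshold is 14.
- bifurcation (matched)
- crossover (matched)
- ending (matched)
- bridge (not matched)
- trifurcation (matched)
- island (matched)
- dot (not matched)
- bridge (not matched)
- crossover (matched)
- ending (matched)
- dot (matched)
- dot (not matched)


Weighted minutiae match score:
  bifurcation: matched, +2 (running total 2)
  crossover: matched, +6 (running total 8)
  ending: matched, +2 (running total 10)
  bridge: not matched, +0
  trifurcation: matched, +6 (running total 16)
  island: matched, +4 (running total 20)
  dot: not matched, +0
  bridge: not matched, +0
  crossover: matched, +6 (running total 26)
  ending: matched, +2 (running total 28)
  dot: matched, +5 (running total 33)
  dot: not matched, +0
Total score = 33
Threshold = 14; verdict = identification

33


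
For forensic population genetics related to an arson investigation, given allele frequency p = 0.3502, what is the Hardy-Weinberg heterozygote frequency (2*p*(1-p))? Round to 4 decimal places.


Hardy-Weinberg heterozygote frequency:
q = 1 - p = 1 - 0.3502 = 0.6498
2pq = 2 * 0.3502 * 0.6498 = 0.4551

0.4551


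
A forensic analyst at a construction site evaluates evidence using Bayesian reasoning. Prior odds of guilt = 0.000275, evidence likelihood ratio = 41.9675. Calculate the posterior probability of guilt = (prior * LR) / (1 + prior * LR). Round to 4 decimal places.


Bayesian evidence evaluation:
Posterior odds = prior_odds * LR = 0.000275 * 41.9675 = 0.01154106
Posterior probability = posterior_odds / (1 + posterior_odds)
= 0.01154106 / (1 + 0.01154106)
= 0.01154106 / 1.01154106
= 0.0114

0.0114


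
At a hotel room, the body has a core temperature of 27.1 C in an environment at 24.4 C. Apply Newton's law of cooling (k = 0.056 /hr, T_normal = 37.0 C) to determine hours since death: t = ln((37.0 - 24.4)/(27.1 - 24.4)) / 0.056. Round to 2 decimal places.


Using Newton's law of cooling:
t = ln((T_normal - T_ambient) / (T_body - T_ambient)) / k
T_normal - T_ambient = 12.6
T_body - T_ambient = 2.7
Ratio = 4.666667
ln(ratio) = 1.540445
t = 1.540445 / 0.056 = 27.51 hours

27.51


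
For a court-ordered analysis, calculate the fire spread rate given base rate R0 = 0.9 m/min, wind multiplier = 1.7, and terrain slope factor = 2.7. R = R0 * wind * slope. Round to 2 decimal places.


Fire spread rate calculation:
R = R0 * wind_factor * slope_factor
= 0.9 * 1.7 * 2.7
= 1.53 * 2.7
= 4.13 m/min

4.13


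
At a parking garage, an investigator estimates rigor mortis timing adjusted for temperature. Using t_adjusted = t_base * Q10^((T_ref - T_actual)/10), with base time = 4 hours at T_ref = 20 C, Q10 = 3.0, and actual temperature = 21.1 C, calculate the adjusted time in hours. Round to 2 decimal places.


Rigor mortis time adjustment:
Exponent = (T_ref - T_actual) / 10 = (20 - 21.1) / 10 = -0.11
Q10 factor = 3.0^-0.11 = 0.88617
t_adjusted = 4 * 0.88617 = 3.54 hours

3.54
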